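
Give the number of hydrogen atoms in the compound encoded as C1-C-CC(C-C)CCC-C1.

Hydrogens are implicit in SMILES; fill each atom to its normal valence:
  8 × C: 2 H each → 16
  1 × C: 3 H
  1 × C: 1 H
  Total hydrogens = 20.

20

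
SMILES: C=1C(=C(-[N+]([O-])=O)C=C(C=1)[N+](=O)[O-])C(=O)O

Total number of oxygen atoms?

6

The symbol for oxygen appears 6 times in the SMILES.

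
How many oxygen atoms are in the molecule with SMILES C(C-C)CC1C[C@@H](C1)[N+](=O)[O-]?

The symbol for oxygen appears 2 times in the SMILES.

2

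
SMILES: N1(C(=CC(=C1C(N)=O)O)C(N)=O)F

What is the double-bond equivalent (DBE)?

5

Molecular formula from the SMILES: C6H6FN3O3.
DoU = (2C + 2 + N − H − X)/2 = (2·6 + 2 + 3 − 6 − 1)/2 = 10/2 = 5.
(Structurally: 1 ring(s) + 4 π bond(s) = 5.)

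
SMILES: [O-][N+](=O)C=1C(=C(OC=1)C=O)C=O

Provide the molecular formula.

C6H3NO5

Heavy atoms from the SMILES: 6 C, 1 N, 5 O.
Implicit hydrogens by atom environment:
  3 × C (aromatic): no H
  3 × O: no H
  2 × C: 1 H each → 2
  1 × C (aromatic): 1 H
  1 × N (charge +1): no H
  1 × O (aromatic): no H
  1 × O (charge -1): no H
  Total hydrogens = 3.
Molecular formula: C6H3NO5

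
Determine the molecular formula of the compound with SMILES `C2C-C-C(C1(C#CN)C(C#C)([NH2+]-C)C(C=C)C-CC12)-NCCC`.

Heavy atoms from the SMILES: 20 C, 3 N.
Implicit hydrogens by atom environment:
  8 × C: 2 H each → 16
  5 × C: 1 H each → 5
  5 × C: no H
  2 × C: 3 H each → 6
  1 × N (charge +1): 2 H
  1 × N: 2 H
  1 × N: 1 H
  Total hydrogens = 32.
Net charge +1.
Molecular formula: C20H32N3+

C20H32N3+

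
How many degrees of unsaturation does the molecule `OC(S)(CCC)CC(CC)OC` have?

0

Molecular formula from the SMILES: C9H20O2S.
DoU = (2C + 2 + N − H − X)/2 = (2·9 + 2 + 0 − 20 − 0)/2 = 0/2 = 0.
(Structurally: 0 ring(s) + 0 π bond(s) = 0.)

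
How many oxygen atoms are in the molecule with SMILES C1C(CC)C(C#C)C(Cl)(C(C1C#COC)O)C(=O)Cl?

3

The symbol for oxygen appears 3 times in the SMILES.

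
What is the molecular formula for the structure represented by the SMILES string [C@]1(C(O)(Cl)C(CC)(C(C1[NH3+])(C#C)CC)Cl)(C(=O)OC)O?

Heavy atoms from the SMILES: 13 C, 2 Cl, 1 N, 4 O.
Implicit hydrogens by atom environment:
  6 × C: no H
  3 × C: 3 H each → 9
  2 × C: 2 H each → 4
  2 × C: 1 H each → 2
  2 × Cl: no H
  2 × O: 1 H each → 2
  2 × O: no H
  1 × N (charge +1): 3 H
  Total hydrogens = 20.
Net charge +1.
Molecular formula: C13H20Cl2NO4+

C13H20Cl2NO4+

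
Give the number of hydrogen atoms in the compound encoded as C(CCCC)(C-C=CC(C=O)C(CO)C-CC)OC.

30

Hydrogens are implicit in SMILES; fill each atom to its normal valence:
  7 × C: 2 H each → 14
  6 × C: 1 H each → 6
  3 × C: 3 H each → 9
  2 × O: no H
  1 × O: 1 H
  Total hydrogens = 30.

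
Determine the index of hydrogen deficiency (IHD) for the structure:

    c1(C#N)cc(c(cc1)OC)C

Molecular formula from the SMILES: C9H9NO.
DoU = (2C + 2 + N − H − X)/2 = (2·9 + 2 + 1 − 9 − 0)/2 = 12/2 = 6.
(Structurally: 1 ring(s) + 5 π bond(s) = 6.)

6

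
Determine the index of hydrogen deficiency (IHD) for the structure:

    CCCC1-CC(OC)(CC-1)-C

Molecular formula from the SMILES: C10H20O.
DoU = (2C + 2 + N − H − X)/2 = (2·10 + 2 + 0 − 20 − 0)/2 = 2/2 = 1.
(Structurally: 1 ring(s) + 0 π bond(s) = 1.)

1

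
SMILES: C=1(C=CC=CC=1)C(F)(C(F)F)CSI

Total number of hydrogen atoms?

Hydrogens are implicit in SMILES; fill each atom to its normal valence:
  5 × C (aromatic): 1 H each → 5
  3 × F: no H
  1 × C: 2 H
  1 × C: 1 H
  1 × C: no H
  1 × C (aromatic): no H
  1 × I: no H
  1 × S: no H
  Total hydrogens = 8.

8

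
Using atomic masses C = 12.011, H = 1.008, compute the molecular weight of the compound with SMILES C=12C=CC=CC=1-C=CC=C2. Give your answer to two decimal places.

Molecular formula: C10H8.
M = 10×12.011 + 8×1.008 = 128.17 g/mol.

128.17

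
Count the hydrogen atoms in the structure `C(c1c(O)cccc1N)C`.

Hydrogens are implicit in SMILES; fill each atom to its normal valence:
  3 × C (aromatic): 1 H each → 3
  3 × C (aromatic): no H
  1 × C: 3 H
  1 × C: 2 H
  1 × N: 2 H
  1 × O: 1 H
  Total hydrogens = 11.

11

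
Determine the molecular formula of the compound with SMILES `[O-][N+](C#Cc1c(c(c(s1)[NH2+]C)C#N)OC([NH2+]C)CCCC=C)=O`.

[C15H20N4O3S]2+

Heavy atoms from the SMILES: 15 C, 4 N, 3 O, 1 S.
Implicit hydrogens by atom environment:
  4 × C: 2 H each → 8
  4 × C (aromatic): no H
  3 × C: no H
  2 × C: 3 H each → 6
  2 × C: 1 H each → 2
  2 × N (charge +1): 2 H each → 4
  2 × O: no H
  1 × N: no H
  1 × N (charge +1): no H
  1 × O (charge -1): no H
  1 × S (aromatic): no H
  Total hydrogens = 20.
Net charge +2.
Molecular formula: [C15H20N4O3S]2+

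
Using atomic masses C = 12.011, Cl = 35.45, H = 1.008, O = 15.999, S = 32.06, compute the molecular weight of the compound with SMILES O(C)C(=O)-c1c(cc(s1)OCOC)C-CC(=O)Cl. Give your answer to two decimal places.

292.73

Molecular formula: C11H13ClO5S.
M = 11×12.011 + 1×35.45 + 13×1.008 + 5×15.999 + 1×32.06 = 292.73 g/mol.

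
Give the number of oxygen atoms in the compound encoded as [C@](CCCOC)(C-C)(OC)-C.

The symbol for oxygen appears 2 times in the SMILES.

2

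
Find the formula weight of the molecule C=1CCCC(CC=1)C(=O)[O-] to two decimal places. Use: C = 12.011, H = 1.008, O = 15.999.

139.17

Molecular formula: C8H11O2-.
M = 8×12.011 + 11×1.008 + 2×15.999 = 139.17 g/mol.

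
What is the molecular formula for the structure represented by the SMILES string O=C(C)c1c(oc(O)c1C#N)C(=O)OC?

C9H7NO5

Heavy atoms from the SMILES: 9 C, 1 N, 5 O.
Implicit hydrogens by atom environment:
  4 × C (aromatic): no H
  3 × C: no H
  3 × O: no H
  2 × C: 3 H each → 6
  1 × N: no H
  1 × O: 1 H
  1 × O (aromatic): no H
  Total hydrogens = 7.
Molecular formula: C9H7NO5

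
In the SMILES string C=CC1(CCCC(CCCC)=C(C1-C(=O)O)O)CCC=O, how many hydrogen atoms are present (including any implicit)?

Hydrogens are implicit in SMILES; fill each atom to its normal valence:
  9 × C: 2 H each → 18
  4 × C: no H
  3 × C: 1 H each → 3
  2 × O: 1 H each → 2
  2 × O: no H
  1 × C: 3 H
  Total hydrogens = 26.

26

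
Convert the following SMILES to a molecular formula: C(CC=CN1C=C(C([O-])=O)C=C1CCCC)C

Heavy atoms from the SMILES: 14 C, 1 N, 2 O.
Implicit hydrogens by atom environment:
  5 × C: 2 H each → 10
  2 × C: 3 H each → 6
  2 × C (aromatic): 1 H each → 2
  2 × C: 1 H each → 2
  2 × C (aromatic): no H
  1 × C: no H
  1 × N (aromatic): no H
  1 × O: no H
  1 × O (charge -1): no H
  Total hydrogens = 20.
Net charge -1.
Molecular formula: C14H20NO2-

C14H20NO2-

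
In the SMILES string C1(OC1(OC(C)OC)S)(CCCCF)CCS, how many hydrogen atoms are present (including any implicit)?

21

Hydrogens are implicit in SMILES; fill each atom to its normal valence:
  6 × C: 2 H each → 12
  3 × O: no H
  2 × C: 3 H each → 6
  2 × C: no H
  2 × S: 1 H each → 2
  1 × C: 1 H
  1 × F: no H
  Total hydrogens = 21.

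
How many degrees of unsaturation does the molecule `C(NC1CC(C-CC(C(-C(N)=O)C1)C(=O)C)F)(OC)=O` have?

Molecular formula from the SMILES: C13H21FN2O4.
DoU = (2C + 2 + N − H − X)/2 = (2·13 + 2 + 2 − 21 − 1)/2 = 8/2 = 4.
(Structurally: 1 ring(s) + 3 π bond(s) = 4.)

4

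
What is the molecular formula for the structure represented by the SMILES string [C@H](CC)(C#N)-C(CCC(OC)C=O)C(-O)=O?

C11H17NO4

Heavy atoms from the SMILES: 11 C, 1 N, 4 O.
Implicit hydrogens by atom environment:
  4 × C: 1 H each → 4
  3 × C: 2 H each → 6
  3 × O: no H
  2 × C: 3 H each → 6
  2 × C: no H
  1 × N: no H
  1 × O: 1 H
  Total hydrogens = 17.
Molecular formula: C11H17NO4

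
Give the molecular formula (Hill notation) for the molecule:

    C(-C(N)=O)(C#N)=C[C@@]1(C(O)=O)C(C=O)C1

Heavy atoms from the SMILES: 9 C, 2 N, 4 O.
Implicit hydrogens by atom environment:
  5 × C: no H
  3 × C: 1 H each → 3
  3 × O: no H
  1 × C: 2 H
  1 × N: 2 H
  1 × N: no H
  1 × O: 1 H
  Total hydrogens = 8.
Molecular formula: C9H8N2O4

C9H8N2O4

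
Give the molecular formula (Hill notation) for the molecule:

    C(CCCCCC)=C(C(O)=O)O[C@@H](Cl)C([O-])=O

C11H16ClO5-

Heavy atoms from the SMILES: 11 C, 1 Cl, 5 O.
Implicit hydrogens by atom environment:
  5 × C: 2 H each → 10
  3 × C: no H
  3 × O: no H
  2 × C: 1 H each → 2
  1 × C: 3 H
  1 × Cl: no H
  1 × O: 1 H
  1 × O (charge -1): no H
  Total hydrogens = 16.
Net charge -1.
Molecular formula: C11H16ClO5-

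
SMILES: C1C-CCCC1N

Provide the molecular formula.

C6H13N

Heavy atoms from the SMILES: 6 C, 1 N.
Implicit hydrogens by atom environment:
  5 × C: 2 H each → 10
  1 × C: 1 H
  1 × N: 2 H
  Total hydrogens = 13.
Molecular formula: C6H13N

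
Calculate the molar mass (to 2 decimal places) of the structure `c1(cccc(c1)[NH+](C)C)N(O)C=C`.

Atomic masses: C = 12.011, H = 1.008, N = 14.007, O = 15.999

179.24

Molecular formula: C10H15N2O+.
M = 10×12.011 + 15×1.008 + 2×14.007 + 1×15.999 = 179.24 g/mol.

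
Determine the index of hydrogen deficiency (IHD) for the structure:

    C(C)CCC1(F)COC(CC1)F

1

Molecular formula from the SMILES: C9H16F2O.
DoU = (2C + 2 + N − H − X)/2 = (2·9 + 2 + 0 − 16 − 2)/2 = 2/2 = 1.
(Structurally: 1 ring(s) + 0 π bond(s) = 1.)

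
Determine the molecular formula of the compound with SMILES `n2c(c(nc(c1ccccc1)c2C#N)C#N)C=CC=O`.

C15H8N4O

Heavy atoms from the SMILES: 15 C, 4 N, 1 O.
Implicit hydrogens by atom environment:
  5 × C (aromatic): 1 H each → 5
  5 × C (aromatic): no H
  3 × C: 1 H each → 3
  2 × C: no H
  2 × N (aromatic): no H
  2 × N: no H
  1 × O: no H
  Total hydrogens = 8.
Molecular formula: C15H8N4O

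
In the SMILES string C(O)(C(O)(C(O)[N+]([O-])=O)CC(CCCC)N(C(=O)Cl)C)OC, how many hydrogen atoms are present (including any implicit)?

23

Hydrogens are implicit in SMILES; fill each atom to its normal valence:
  4 × C: 2 H each → 8
  3 × C: 3 H each → 9
  3 × C: 1 H each → 3
  3 × O: 1 H each → 3
  3 × O: no H
  2 × C: no H
  1 × Cl: no H
  1 × N: no H
  1 × N (charge +1): no H
  1 × O (charge -1): no H
  Total hydrogens = 23.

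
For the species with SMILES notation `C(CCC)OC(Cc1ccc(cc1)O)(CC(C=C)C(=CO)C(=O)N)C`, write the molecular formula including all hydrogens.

Heavy atoms from the SMILES: 20 C, 1 N, 4 O.
Implicit hydrogens by atom environment:
  6 × C: 2 H each → 12
  4 × C (aromatic): 1 H each → 4
  3 × C: 1 H each → 3
  3 × C: no H
  2 × C: 3 H each → 6
  2 × C (aromatic): no H
  2 × O: 1 H each → 2
  2 × O: no H
  1 × N: 2 H
  Total hydrogens = 29.
Molecular formula: C20H29NO4

C20H29NO4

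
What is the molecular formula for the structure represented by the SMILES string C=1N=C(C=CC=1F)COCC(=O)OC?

C9H10FNO3

Heavy atoms from the SMILES: 9 C, 1 F, 1 N, 3 O.
Implicit hydrogens by atom environment:
  3 × C (aromatic): 1 H each → 3
  3 × O: no H
  2 × C: 2 H each → 4
  2 × C (aromatic): no H
  1 × C: 3 H
  1 × C: no H
  1 × F: no H
  1 × N (aromatic): no H
  Total hydrogens = 10.
Molecular formula: C9H10FNO3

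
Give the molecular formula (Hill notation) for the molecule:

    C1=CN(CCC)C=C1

C7H11N

Heavy atoms from the SMILES: 7 C, 1 N.
Implicit hydrogens by atom environment:
  4 × C (aromatic): 1 H each → 4
  2 × C: 2 H each → 4
  1 × C: 3 H
  1 × N (aromatic): no H
  Total hydrogens = 11.
Molecular formula: C7H11N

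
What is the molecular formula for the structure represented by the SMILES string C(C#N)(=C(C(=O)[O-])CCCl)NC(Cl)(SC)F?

Heavy atoms from the SMILES: 8 C, 2 Cl, 1 F, 2 N, 2 O, 1 S.
Implicit hydrogens by atom environment:
  5 × C: no H
  2 × C: 2 H each → 4
  2 × Cl: no H
  1 × C: 3 H
  1 × F: no H
  1 × N: 1 H
  1 × N: no H
  1 × O: no H
  1 × O (charge -1): no H
  1 × S: no H
  Total hydrogens = 8.
Net charge -1.
Molecular formula: C8H8Cl2FN2O2S-

C8H8Cl2FN2O2S-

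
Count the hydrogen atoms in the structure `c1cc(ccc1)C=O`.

6

Hydrogens are implicit in SMILES; fill each atom to its normal valence:
  5 × C (aromatic): 1 H each → 5
  1 × C: 1 H
  1 × C (aromatic): no H
  1 × O: no H
  Total hydrogens = 6.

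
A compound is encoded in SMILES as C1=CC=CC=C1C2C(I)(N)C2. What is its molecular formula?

Heavy atoms from the SMILES: 9 C, 1 I, 1 N.
Implicit hydrogens by atom environment:
  5 × C (aromatic): 1 H each → 5
  1 × C: 2 H
  1 × C: 1 H
  1 × C: no H
  1 × C (aromatic): no H
  1 × I: no H
  1 × N: 2 H
  Total hydrogens = 10.
Molecular formula: C9H10IN

C9H10IN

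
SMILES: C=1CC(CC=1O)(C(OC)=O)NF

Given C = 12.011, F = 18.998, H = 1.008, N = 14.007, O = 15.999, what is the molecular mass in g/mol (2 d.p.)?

175.16

Molecular formula: C7H10FNO3.
M = 7×12.011 + 1×18.998 + 10×1.008 + 1×14.007 + 3×15.999 = 175.16 g/mol.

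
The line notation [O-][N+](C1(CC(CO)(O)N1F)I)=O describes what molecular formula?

C4H6FIN2O4

Heavy atoms from the SMILES: 4 C, 1 F, 1 I, 2 N, 4 O.
Implicit hydrogens by atom environment:
  2 × C: 2 H each → 4
  2 × C: no H
  2 × O: 1 H each → 2
  1 × F: no H
  1 × I: no H
  1 × N: no H
  1 × N (charge +1): no H
  1 × O: no H
  1 × O (charge -1): no H
  Total hydrogens = 6.
Molecular formula: C4H6FIN2O4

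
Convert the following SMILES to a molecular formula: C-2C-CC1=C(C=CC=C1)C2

C10H12

Heavy atoms from the SMILES: 10 C.
Implicit hydrogens by atom environment:
  4 × C: 2 H each → 8
  4 × C (aromatic): 1 H each → 4
  2 × C (aromatic): no H
  Total hydrogens = 12.
Molecular formula: C10H12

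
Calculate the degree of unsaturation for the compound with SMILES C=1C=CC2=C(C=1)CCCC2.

5

Molecular formula from the SMILES: C10H12.
DoU = (2C + 2 + N − H − X)/2 = (2·10 + 2 + 0 − 12 − 0)/2 = 10/2 = 5.
(Structurally: 2 ring(s) + 3 π bond(s) = 5.)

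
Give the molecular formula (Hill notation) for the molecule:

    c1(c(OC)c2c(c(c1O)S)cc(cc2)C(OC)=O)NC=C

C15H15NO4S

Heavy atoms from the SMILES: 15 C, 1 N, 4 O, 1 S.
Implicit hydrogens by atom environment:
  7 × C (aromatic): no H
  3 × C (aromatic): 1 H each → 3
  3 × O: no H
  2 × C: 3 H each → 6
  1 × C: 2 H
  1 × C: 1 H
  1 × C: no H
  1 × N: 1 H
  1 × O: 1 H
  1 × S: 1 H
  Total hydrogens = 15.
Molecular formula: C15H15NO4S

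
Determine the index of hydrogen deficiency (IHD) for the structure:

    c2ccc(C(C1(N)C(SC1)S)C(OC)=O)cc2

6

Molecular formula from the SMILES: C12H15NO2S2.
DoU = (2C + 2 + N − H − X)/2 = (2·12 + 2 + 1 − 15 − 0)/2 = 12/2 = 6.
(Structurally: 2 ring(s) + 4 π bond(s) = 6.)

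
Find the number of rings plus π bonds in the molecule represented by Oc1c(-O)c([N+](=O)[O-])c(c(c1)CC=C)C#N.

8

Molecular formula from the SMILES: C10H8N2O4.
DoU = (2C + 2 + N − H − X)/2 = (2·10 + 2 + 2 − 8 − 0)/2 = 16/2 = 8.
(Structurally: 1 ring(s) + 7 π bond(s) = 8.)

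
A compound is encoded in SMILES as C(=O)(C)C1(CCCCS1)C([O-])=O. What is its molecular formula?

C8H11O3S-

Heavy atoms from the SMILES: 8 C, 3 O, 1 S.
Implicit hydrogens by atom environment:
  4 × C: 2 H each → 8
  3 × C: no H
  2 × O: no H
  1 × C: 3 H
  1 × O (charge -1): no H
  1 × S: no H
  Total hydrogens = 11.
Net charge -1.
Molecular formula: C8H11O3S-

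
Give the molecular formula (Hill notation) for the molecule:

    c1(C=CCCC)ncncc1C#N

C10H11N3

Heavy atoms from the SMILES: 10 C, 3 N.
Implicit hydrogens by atom environment:
  2 × C: 2 H each → 4
  2 × C (aromatic): 1 H each → 2
  2 × C: 1 H each → 2
  2 × C (aromatic): no H
  2 × N (aromatic): no H
  1 × C: 3 H
  1 × C: no H
  1 × N: no H
  Total hydrogens = 11.
Molecular formula: C10H11N3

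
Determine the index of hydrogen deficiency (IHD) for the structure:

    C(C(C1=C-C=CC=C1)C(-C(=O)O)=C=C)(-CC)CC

7

Molecular formula from the SMILES: C16H20O2.
DoU = (2C + 2 + N − H − X)/2 = (2·16 + 2 + 0 − 20 − 0)/2 = 14/2 = 7.
(Structurally: 1 ring(s) + 6 π bond(s) = 7.)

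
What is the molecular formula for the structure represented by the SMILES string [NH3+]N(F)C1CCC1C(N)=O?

C5H11FN3O+

Heavy atoms from the SMILES: 5 C, 1 F, 3 N, 1 O.
Implicit hydrogens by atom environment:
  2 × C: 2 H each → 4
  2 × C: 1 H each → 2
  1 × C: no H
  1 × F: no H
  1 × N (charge +1): 3 H
  1 × N: 2 H
  1 × N: no H
  1 × O: no H
  Total hydrogens = 11.
Net charge +1.
Molecular formula: C5H11FN3O+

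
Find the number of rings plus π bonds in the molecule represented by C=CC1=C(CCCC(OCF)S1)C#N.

5

Molecular formula from the SMILES: C10H12FNOS.
DoU = (2C + 2 + N − H − X)/2 = (2·10 + 2 + 1 − 12 − 1)/2 = 10/2 = 5.
(Structurally: 1 ring(s) + 4 π bond(s) = 5.)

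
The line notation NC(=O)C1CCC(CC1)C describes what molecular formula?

C8H15NO

Heavy atoms from the SMILES: 8 C, 1 N, 1 O.
Implicit hydrogens by atom environment:
  4 × C: 2 H each → 8
  2 × C: 1 H each → 2
  1 × C: 3 H
  1 × C: no H
  1 × N: 2 H
  1 × O: no H
  Total hydrogens = 15.
Molecular formula: C8H15NO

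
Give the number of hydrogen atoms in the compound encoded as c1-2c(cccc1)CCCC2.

Hydrogens are implicit in SMILES; fill each atom to its normal valence:
  4 × C: 2 H each → 8
  4 × C (aromatic): 1 H each → 4
  2 × C (aromatic): no H
  Total hydrogens = 12.

12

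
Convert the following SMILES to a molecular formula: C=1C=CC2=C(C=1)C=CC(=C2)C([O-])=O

Heavy atoms from the SMILES: 11 C, 2 O.
Implicit hydrogens by atom environment:
  7 × C (aromatic): 1 H each → 7
  3 × C (aromatic): no H
  1 × C: no H
  1 × O: no H
  1 × O (charge -1): no H
  Total hydrogens = 7.
Net charge -1.
Molecular formula: C11H7O2-

C11H7O2-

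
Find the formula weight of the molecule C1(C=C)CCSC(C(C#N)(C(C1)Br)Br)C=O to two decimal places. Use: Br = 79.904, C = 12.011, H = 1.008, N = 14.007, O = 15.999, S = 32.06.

Molecular formula: C11H13Br2NOS.
M = 2×79.904 + 11×12.011 + 13×1.008 + 1×14.007 + 1×15.999 + 1×32.06 = 367.10 g/mol.

367.10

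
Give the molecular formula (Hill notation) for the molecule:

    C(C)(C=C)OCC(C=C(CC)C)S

C11H20OS

Heavy atoms from the SMILES: 11 C, 1 O, 1 S.
Implicit hydrogens by atom environment:
  4 × C: 1 H each → 4
  3 × C: 3 H each → 9
  3 × C: 2 H each → 6
  1 × C: no H
  1 × O: no H
  1 × S: 1 H
  Total hydrogens = 20.
Molecular formula: C11H20OS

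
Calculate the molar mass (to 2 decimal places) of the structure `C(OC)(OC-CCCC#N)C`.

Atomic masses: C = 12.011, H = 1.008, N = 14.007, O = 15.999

Molecular formula: C8H15NO2.
M = 8×12.011 + 15×1.008 + 1×14.007 + 2×15.999 = 157.21 g/mol.

157.21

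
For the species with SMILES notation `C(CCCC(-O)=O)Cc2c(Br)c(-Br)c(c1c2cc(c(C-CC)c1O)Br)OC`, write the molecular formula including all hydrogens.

Heavy atoms from the SMILES: 3 Br, 20 C, 4 O.
Implicit hydrogens by atom environment:
  9 × C (aromatic): no H
  7 × C: 2 H each → 14
  3 × Br: no H
  2 × C: 3 H each → 6
  2 × O: 1 H each → 2
  2 × O: no H
  1 × C (aromatic): 1 H
  1 × C: no H
  Total hydrogens = 23.
Molecular formula: C20H23Br3O4

C20H23Br3O4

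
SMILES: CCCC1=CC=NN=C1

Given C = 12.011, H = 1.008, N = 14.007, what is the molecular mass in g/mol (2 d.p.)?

Molecular formula: C7H10N2.
M = 7×12.011 + 10×1.008 + 2×14.007 = 122.17 g/mol.

122.17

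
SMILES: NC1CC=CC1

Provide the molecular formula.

C5H9N

Heavy atoms from the SMILES: 5 C, 1 N.
Implicit hydrogens by atom environment:
  3 × C: 1 H each → 3
  2 × C: 2 H each → 4
  1 × N: 2 H
  Total hydrogens = 9.
Molecular formula: C5H9N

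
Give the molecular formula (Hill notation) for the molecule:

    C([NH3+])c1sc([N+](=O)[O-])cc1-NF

Heavy atoms from the SMILES: 5 C, 1 F, 3 N, 2 O, 1 S.
Implicit hydrogens by atom environment:
  3 × C (aromatic): no H
  1 × C: 2 H
  1 × C (aromatic): 1 H
  1 × F: no H
  1 × N (charge +1): 3 H
  1 × N: 1 H
  1 × N (charge +1): no H
  1 × O: no H
  1 × O (charge -1): no H
  1 × S (aromatic): no H
  Total hydrogens = 7.
Net charge +1.
Molecular formula: C5H7FN3O2S+

C5H7FN3O2S+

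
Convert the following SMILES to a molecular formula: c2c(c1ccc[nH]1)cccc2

C10H9N

Heavy atoms from the SMILES: 10 C, 1 N.
Implicit hydrogens by atom environment:
  8 × C (aromatic): 1 H each → 8
  2 × C (aromatic): no H
  1 × N (aromatic): 1 H
  Total hydrogens = 9.
Molecular formula: C10H9N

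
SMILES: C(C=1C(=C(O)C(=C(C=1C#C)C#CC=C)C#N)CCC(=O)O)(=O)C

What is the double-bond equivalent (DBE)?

13

Molecular formula from the SMILES: C18H13NO4.
DoU = (2C + 2 + N − H − X)/2 = (2·18 + 2 + 1 − 13 − 0)/2 = 26/2 = 13.
(Structurally: 1 ring(s) + 12 π bond(s) = 13.)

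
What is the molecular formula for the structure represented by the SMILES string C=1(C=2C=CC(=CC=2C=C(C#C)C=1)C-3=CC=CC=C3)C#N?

C19H11N

Heavy atoms from the SMILES: 19 C, 1 N.
Implicit hydrogens by atom environment:
  10 × C (aromatic): 1 H each → 10
  6 × C (aromatic): no H
  2 × C: no H
  1 × C: 1 H
  1 × N: no H
  Total hydrogens = 11.
Molecular formula: C19H11N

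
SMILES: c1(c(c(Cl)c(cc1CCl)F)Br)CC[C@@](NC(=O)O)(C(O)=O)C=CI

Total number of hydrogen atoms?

12

Hydrogens are implicit in SMILES; fill each atom to its normal valence:
  5 × C (aromatic): no H
  3 × C: 2 H each → 6
  3 × C: no H
  2 × C: 1 H each → 2
  2 × Cl: no H
  2 × O: 1 H each → 2
  2 × O: no H
  1 × Br: no H
  1 × C (aromatic): 1 H
  1 × F: no H
  1 × I: no H
  1 × N: 1 H
  Total hydrogens = 12.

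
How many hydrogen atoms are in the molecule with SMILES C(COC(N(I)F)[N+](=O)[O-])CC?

10

Hydrogens are implicit in SMILES; fill each atom to its normal valence:
  3 × C: 2 H each → 6
  2 × O: no H
  1 × C: 3 H
  1 × C: 1 H
  1 × F: no H
  1 × I: no H
  1 × N: no H
  1 × N (charge +1): no H
  1 × O (charge -1): no H
  Total hydrogens = 10.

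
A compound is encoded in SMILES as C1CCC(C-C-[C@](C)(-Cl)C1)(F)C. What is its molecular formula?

C10H18ClF

Heavy atoms from the SMILES: 10 C, 1 Cl, 1 F.
Implicit hydrogens by atom environment:
  6 × C: 2 H each → 12
  2 × C: 3 H each → 6
  2 × C: no H
  1 × Cl: no H
  1 × F: no H
  Total hydrogens = 18.
Molecular formula: C10H18ClF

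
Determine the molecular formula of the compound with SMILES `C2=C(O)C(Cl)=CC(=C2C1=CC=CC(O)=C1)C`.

C13H11ClO2

Heavy atoms from the SMILES: 13 C, 1 Cl, 2 O.
Implicit hydrogens by atom environment:
  6 × C (aromatic): 1 H each → 6
  6 × C (aromatic): no H
  2 × O: 1 H each → 2
  1 × C: 3 H
  1 × Cl: no H
  Total hydrogens = 11.
Molecular formula: C13H11ClO2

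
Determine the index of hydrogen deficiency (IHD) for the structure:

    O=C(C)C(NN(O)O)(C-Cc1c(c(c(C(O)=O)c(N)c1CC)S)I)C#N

8

Molecular formula from the SMILES: C15H19IN4O5S.
DoU = (2C + 2 + N − H − X)/2 = (2·15 + 2 + 4 − 19 − 1)/2 = 16/2 = 8.
(Structurally: 1 ring(s) + 7 π bond(s) = 8.)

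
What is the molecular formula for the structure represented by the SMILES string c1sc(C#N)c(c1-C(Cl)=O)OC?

C7H4ClNO2S

Heavy atoms from the SMILES: 7 C, 1 Cl, 1 N, 2 O, 1 S.
Implicit hydrogens by atom environment:
  3 × C (aromatic): no H
  2 × C: no H
  2 × O: no H
  1 × C: 3 H
  1 × C (aromatic): 1 H
  1 × Cl: no H
  1 × N: no H
  1 × S (aromatic): no H
  Total hydrogens = 4.
Molecular formula: C7H4ClNO2S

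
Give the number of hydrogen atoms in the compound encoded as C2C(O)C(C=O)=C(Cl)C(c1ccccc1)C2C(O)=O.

13

Hydrogens are implicit in SMILES; fill each atom to its normal valence:
  5 × C (aromatic): 1 H each → 5
  4 × C: 1 H each → 4
  3 × C: no H
  2 × O: 1 H each → 2
  2 × O: no H
  1 × C: 2 H
  1 × C (aromatic): no H
  1 × Cl: no H
  Total hydrogens = 13.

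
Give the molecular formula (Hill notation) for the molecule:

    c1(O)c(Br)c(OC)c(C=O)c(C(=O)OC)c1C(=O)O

Heavy atoms from the SMILES: 1 Br, 11 C, 7 O.
Implicit hydrogens by atom environment:
  6 × C (aromatic): no H
  5 × O: no H
  2 × C: 3 H each → 6
  2 × C: no H
  2 × O: 1 H each → 2
  1 × Br: no H
  1 × C: 1 H
  Total hydrogens = 9.
Molecular formula: C11H9BrO7

C11H9BrO7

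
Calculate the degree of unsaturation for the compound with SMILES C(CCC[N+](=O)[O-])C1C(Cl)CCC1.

2

Molecular formula from the SMILES: C9H16ClNO2.
DoU = (2C + 2 + N − H − X)/2 = (2·9 + 2 + 1 − 16 − 1)/2 = 4/2 = 2.
(Structurally: 1 ring(s) + 1 π bond(s) = 2.)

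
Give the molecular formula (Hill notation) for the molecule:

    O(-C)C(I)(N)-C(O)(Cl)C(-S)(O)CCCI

C7H14ClI2NO3S

Heavy atoms from the SMILES: 7 C, 1 Cl, 2 I, 1 N, 3 O, 1 S.
Implicit hydrogens by atom environment:
  3 × C: 2 H each → 6
  3 × C: no H
  2 × I: no H
  2 × O: 1 H each → 2
  1 × C: 3 H
  1 × Cl: no H
  1 × N: 2 H
  1 × O: no H
  1 × S: 1 H
  Total hydrogens = 14.
Molecular formula: C7H14ClI2NO3S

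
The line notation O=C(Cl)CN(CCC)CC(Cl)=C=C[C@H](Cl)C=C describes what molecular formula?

Heavy atoms from the SMILES: 12 C, 3 Cl, 1 N, 1 O.
Implicit hydrogens by atom environment:
  5 × C: 2 H each → 10
  3 × C: 1 H each → 3
  3 × C: no H
  3 × Cl: no H
  1 × C: 3 H
  1 × N: no H
  1 × O: no H
  Total hydrogens = 16.
Molecular formula: C12H16Cl3NO

C12H16Cl3NO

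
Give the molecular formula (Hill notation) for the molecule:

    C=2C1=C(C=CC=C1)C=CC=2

C10H8

Heavy atoms from the SMILES: 10 C.
Implicit hydrogens by atom environment:
  8 × C (aromatic): 1 H each → 8
  2 × C (aromatic): no H
  Total hydrogens = 8.
Molecular formula: C10H8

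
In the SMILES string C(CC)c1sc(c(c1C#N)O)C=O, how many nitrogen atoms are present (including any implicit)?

1

The symbol for nitrogen appears 1 time in the SMILES.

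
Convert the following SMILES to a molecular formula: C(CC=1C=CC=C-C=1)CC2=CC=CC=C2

C15H16

Heavy atoms from the SMILES: 15 C.
Implicit hydrogens by atom environment:
  10 × C (aromatic): 1 H each → 10
  3 × C: 2 H each → 6
  2 × C (aromatic): no H
  Total hydrogens = 16.
Molecular formula: C15H16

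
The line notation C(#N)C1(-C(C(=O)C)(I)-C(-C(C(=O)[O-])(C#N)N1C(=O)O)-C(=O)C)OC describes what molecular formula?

C13H11IN3O7-

Heavy atoms from the SMILES: 13 C, 1 I, 3 N, 7 O.
Implicit hydrogens by atom environment:
  9 × C: no H
  5 × O: no H
  3 × C: 3 H each → 9
  3 × N: no H
  1 × C: 1 H
  1 × I: no H
  1 × O: 1 H
  1 × O (charge -1): no H
  Total hydrogens = 11.
Net charge -1.
Molecular formula: C13H11IN3O7-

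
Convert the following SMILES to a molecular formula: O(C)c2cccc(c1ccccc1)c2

Heavy atoms from the SMILES: 13 C, 1 O.
Implicit hydrogens by atom environment:
  9 × C (aromatic): 1 H each → 9
  3 × C (aromatic): no H
  1 × C: 3 H
  1 × O: no H
  Total hydrogens = 12.
Molecular formula: C13H12O

C13H12O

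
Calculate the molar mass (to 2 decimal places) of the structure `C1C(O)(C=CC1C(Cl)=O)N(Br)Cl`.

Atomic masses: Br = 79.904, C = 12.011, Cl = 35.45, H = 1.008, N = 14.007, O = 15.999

Molecular formula: C6H6BrCl2NO2.
M = 1×79.904 + 6×12.011 + 2×35.45 + 6×1.008 + 1×14.007 + 2×15.999 = 274.92 g/mol.

274.92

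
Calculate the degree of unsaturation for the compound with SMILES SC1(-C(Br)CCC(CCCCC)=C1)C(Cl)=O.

Molecular formula from the SMILES: C12H18BrClOS.
DoU = (2C + 2 + N − H − X)/2 = (2·12 + 2 + 0 − 18 − 2)/2 = 6/2 = 3.
(Structurally: 1 ring(s) + 2 π bond(s) = 3.)

3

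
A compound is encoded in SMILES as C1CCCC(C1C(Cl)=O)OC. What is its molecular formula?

C8H13ClO2

Heavy atoms from the SMILES: 8 C, 1 Cl, 2 O.
Implicit hydrogens by atom environment:
  4 × C: 2 H each → 8
  2 × C: 1 H each → 2
  2 × O: no H
  1 × C: 3 H
  1 × C: no H
  1 × Cl: no H
  Total hydrogens = 13.
Molecular formula: C8H13ClO2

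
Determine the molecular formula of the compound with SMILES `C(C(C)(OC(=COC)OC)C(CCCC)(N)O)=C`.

Heavy atoms from the SMILES: 13 C, 1 N, 4 O.
Implicit hydrogens by atom environment:
  4 × C: 3 H each → 12
  4 × C: 2 H each → 8
  3 × C: no H
  3 × O: no H
  2 × C: 1 H each → 2
  1 × N: 2 H
  1 × O: 1 H
  Total hydrogens = 25.
Molecular formula: C13H25NO4

C13H25NO4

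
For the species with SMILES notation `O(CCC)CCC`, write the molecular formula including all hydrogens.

Heavy atoms from the SMILES: 6 C, 1 O.
Implicit hydrogens by atom environment:
  4 × C: 2 H each → 8
  2 × C: 3 H each → 6
  1 × O: no H
  Total hydrogens = 14.
Molecular formula: C6H14O

C6H14O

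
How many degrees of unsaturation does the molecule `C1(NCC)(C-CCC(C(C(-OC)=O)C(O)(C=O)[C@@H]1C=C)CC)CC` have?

4

Molecular formula from the SMILES: C19H33NO4.
DoU = (2C + 2 + N − H − X)/2 = (2·19 + 2 + 1 − 33 − 0)/2 = 8/2 = 4.
(Structurally: 1 ring(s) + 3 π bond(s) = 4.)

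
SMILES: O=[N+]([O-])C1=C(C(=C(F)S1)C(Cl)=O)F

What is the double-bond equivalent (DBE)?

Molecular formula from the SMILES: C5ClF2NO3S.
DoU = (2C + 2 + N − H − X)/2 = (2·5 + 2 + 1 − 0 − 3)/2 = 10/2 = 5.
(Structurally: 1 ring(s) + 4 π bond(s) = 5.)

5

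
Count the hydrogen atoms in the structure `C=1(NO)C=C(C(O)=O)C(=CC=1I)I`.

5

Hydrogens are implicit in SMILES; fill each atom to its normal valence:
  4 × C (aromatic): no H
  2 × C (aromatic): 1 H each → 2
  2 × I: no H
  2 × O: 1 H each → 2
  1 × C: no H
  1 × N: 1 H
  1 × O: no H
  Total hydrogens = 5.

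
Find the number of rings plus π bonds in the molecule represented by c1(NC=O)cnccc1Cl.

5

Molecular formula from the SMILES: C6H5ClN2O.
DoU = (2C + 2 + N − H − X)/2 = (2·6 + 2 + 2 − 5 − 1)/2 = 10/2 = 5.
(Structurally: 1 ring(s) + 4 π bond(s) = 5.)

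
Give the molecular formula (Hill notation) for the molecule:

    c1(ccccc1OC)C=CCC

C11H14O

Heavy atoms from the SMILES: 11 C, 1 O.
Implicit hydrogens by atom environment:
  4 × C (aromatic): 1 H each → 4
  2 × C: 3 H each → 6
  2 × C: 1 H each → 2
  2 × C (aromatic): no H
  1 × C: 2 H
  1 × O: no H
  Total hydrogens = 14.
Molecular formula: C11H14O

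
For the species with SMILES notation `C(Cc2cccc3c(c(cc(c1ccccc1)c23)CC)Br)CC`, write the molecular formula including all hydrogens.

Heavy atoms from the SMILES: 1 Br, 22 C.
Implicit hydrogens by atom environment:
  9 × C (aromatic): 1 H each → 9
  7 × C (aromatic): no H
  4 × C: 2 H each → 8
  2 × C: 3 H each → 6
  1 × Br: no H
  Total hydrogens = 23.
Molecular formula: C22H23Br

C22H23Br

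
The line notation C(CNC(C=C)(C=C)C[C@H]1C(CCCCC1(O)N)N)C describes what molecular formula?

Heavy atoms from the SMILES: 16 C, 3 N, 1 O.
Implicit hydrogens by atom environment:
  9 × C: 2 H each → 18
  4 × C: 1 H each → 4
  2 × C: no H
  2 × N: 2 H each → 4
  1 × C: 3 H
  1 × N: 1 H
  1 × O: 1 H
  Total hydrogens = 31.
Molecular formula: C16H31N3O

C16H31N3O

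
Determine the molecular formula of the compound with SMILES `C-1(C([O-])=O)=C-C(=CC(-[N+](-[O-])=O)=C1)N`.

C7H5N2O4-

Heavy atoms from the SMILES: 7 C, 2 N, 4 O.
Implicit hydrogens by atom environment:
  3 × C (aromatic): 1 H each → 3
  3 × C (aromatic): no H
  2 × O: no H
  2 × O (charge -1): no H
  1 × C: no H
  1 × N: 2 H
  1 × N (charge +1): no H
  Total hydrogens = 5.
Net charge -1.
Molecular formula: C7H5N2O4-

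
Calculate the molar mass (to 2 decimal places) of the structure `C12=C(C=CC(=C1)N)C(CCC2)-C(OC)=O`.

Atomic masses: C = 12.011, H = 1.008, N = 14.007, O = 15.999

205.26

Molecular formula: C12H15NO2.
M = 12×12.011 + 15×1.008 + 1×14.007 + 2×15.999 = 205.26 g/mol.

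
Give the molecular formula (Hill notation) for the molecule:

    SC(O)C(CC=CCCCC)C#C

C11H18OS

Heavy atoms from the SMILES: 11 C, 1 O, 1 S.
Implicit hydrogens by atom environment:
  5 × C: 1 H each → 5
  4 × C: 2 H each → 8
  1 × C: 3 H
  1 × C: no H
  1 × O: 1 H
  1 × S: 1 H
  Total hydrogens = 18.
Molecular formula: C11H18OS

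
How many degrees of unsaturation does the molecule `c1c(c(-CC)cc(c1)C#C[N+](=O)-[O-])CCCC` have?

7

Molecular formula from the SMILES: C14H17NO2.
DoU = (2C + 2 + N − H − X)/2 = (2·14 + 2 + 1 − 17 − 0)/2 = 14/2 = 7.
(Structurally: 1 ring(s) + 6 π bond(s) = 7.)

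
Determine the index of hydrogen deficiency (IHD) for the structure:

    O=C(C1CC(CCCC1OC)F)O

Molecular formula from the SMILES: C9H15FO3.
DoU = (2C + 2 + N − H − X)/2 = (2·9 + 2 + 0 − 15 − 1)/2 = 4/2 = 2.
(Structurally: 1 ring(s) + 1 π bond(s) = 2.)

2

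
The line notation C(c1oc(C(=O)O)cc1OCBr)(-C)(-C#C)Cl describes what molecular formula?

Heavy atoms from the SMILES: 1 Br, 10 C, 1 Cl, 4 O.
Implicit hydrogens by atom environment:
  3 × C (aromatic): no H
  3 × C: no H
  2 × O: no H
  1 × Br: no H
  1 × C: 3 H
  1 × C: 2 H
  1 × C (aromatic): 1 H
  1 × C: 1 H
  1 × Cl: no H
  1 × O: 1 H
  1 × O (aromatic): no H
  Total hydrogens = 8.
Molecular formula: C10H8BrClO4

C10H8BrClO4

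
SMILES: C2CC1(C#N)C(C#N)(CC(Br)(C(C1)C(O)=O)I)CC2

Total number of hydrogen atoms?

Hydrogens are implicit in SMILES; fill each atom to its normal valence:
  6 × C: 2 H each → 12
  6 × C: no H
  2 × N: no H
  1 × Br: no H
  1 × C: 1 H
  1 × I: no H
  1 × O: 1 H
  1 × O: no H
  Total hydrogens = 14.

14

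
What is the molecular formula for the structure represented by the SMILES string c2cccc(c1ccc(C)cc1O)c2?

Heavy atoms from the SMILES: 13 C, 1 O.
Implicit hydrogens by atom environment:
  8 × C (aromatic): 1 H each → 8
  4 × C (aromatic): no H
  1 × C: 3 H
  1 × O: 1 H
  Total hydrogens = 12.
Molecular formula: C13H12O

C13H12O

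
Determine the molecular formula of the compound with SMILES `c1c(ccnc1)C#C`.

C7H5N

Heavy atoms from the SMILES: 7 C, 1 N.
Implicit hydrogens by atom environment:
  4 × C (aromatic): 1 H each → 4
  1 × C: 1 H
  1 × C (aromatic): no H
  1 × C: no H
  1 × N (aromatic): no H
  Total hydrogens = 5.
Molecular formula: C7H5N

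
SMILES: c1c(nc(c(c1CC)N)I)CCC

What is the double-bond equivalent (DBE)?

4

Molecular formula from the SMILES: C10H15IN2.
DoU = (2C + 2 + N − H − X)/2 = (2·10 + 2 + 2 − 15 − 1)/2 = 8/2 = 4.
(Structurally: 1 ring(s) + 3 π bond(s) = 4.)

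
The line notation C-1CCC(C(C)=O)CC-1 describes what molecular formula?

C8H14O

Heavy atoms from the SMILES: 8 C, 1 O.
Implicit hydrogens by atom environment:
  5 × C: 2 H each → 10
  1 × C: 3 H
  1 × C: 1 H
  1 × C: no H
  1 × O: no H
  Total hydrogens = 14.
Molecular formula: C8H14O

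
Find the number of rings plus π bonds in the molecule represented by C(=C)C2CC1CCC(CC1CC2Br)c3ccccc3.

Molecular formula from the SMILES: C18H23Br.
DoU = (2C + 2 + N − H − X)/2 = (2·18 + 2 + 0 − 23 − 1)/2 = 14/2 = 7.
(Structurally: 3 ring(s) + 4 π bond(s) = 7.)

7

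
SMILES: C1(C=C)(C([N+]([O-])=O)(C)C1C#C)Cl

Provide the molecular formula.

C8H8ClNO2

Heavy atoms from the SMILES: 8 C, 1 Cl, 1 N, 2 O.
Implicit hydrogens by atom environment:
  3 × C: 1 H each → 3
  3 × C: no H
  1 × C: 3 H
  1 × C: 2 H
  1 × Cl: no H
  1 × N (charge +1): no H
  1 × O: no H
  1 × O (charge -1): no H
  Total hydrogens = 8.
Molecular formula: C8H8ClNO2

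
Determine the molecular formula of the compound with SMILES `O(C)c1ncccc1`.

C6H7NO

Heavy atoms from the SMILES: 6 C, 1 N, 1 O.
Implicit hydrogens by atom environment:
  4 × C (aromatic): 1 H each → 4
  1 × C: 3 H
  1 × C (aromatic): no H
  1 × N (aromatic): no H
  1 × O: no H
  Total hydrogens = 7.
Molecular formula: C6H7NO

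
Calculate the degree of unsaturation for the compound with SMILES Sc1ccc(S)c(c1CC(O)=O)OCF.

Molecular formula from the SMILES: C9H9FO3S2.
DoU = (2C + 2 + N − H − X)/2 = (2·9 + 2 + 0 − 9 − 1)/2 = 10/2 = 5.
(Structurally: 1 ring(s) + 4 π bond(s) = 5.)

5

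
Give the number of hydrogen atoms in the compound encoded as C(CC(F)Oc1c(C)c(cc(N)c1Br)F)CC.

16

Hydrogens are implicit in SMILES; fill each atom to its normal valence:
  5 × C (aromatic): no H
  3 × C: 2 H each → 6
  2 × C: 3 H each → 6
  2 × F: no H
  1 × Br: no H
  1 × C (aromatic): 1 H
  1 × C: 1 H
  1 × N: 2 H
  1 × O: no H
  Total hydrogens = 16.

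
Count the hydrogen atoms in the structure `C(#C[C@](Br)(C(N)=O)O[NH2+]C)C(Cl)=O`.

7

Hydrogens are implicit in SMILES; fill each atom to its normal valence:
  5 × C: no H
  3 × O: no H
  1 × Br: no H
  1 × C: 3 H
  1 × Cl: no H
  1 × N (charge +1): 2 H
  1 × N: 2 H
  Total hydrogens = 7.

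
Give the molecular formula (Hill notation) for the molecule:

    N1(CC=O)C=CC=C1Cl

C6H6ClNO

Heavy atoms from the SMILES: 6 C, 1 Cl, 1 N, 1 O.
Implicit hydrogens by atom environment:
  3 × C (aromatic): 1 H each → 3
  1 × C: 2 H
  1 × C: 1 H
  1 × C (aromatic): no H
  1 × Cl: no H
  1 × N (aromatic): no H
  1 × O: no H
  Total hydrogens = 6.
Molecular formula: C6H6ClNO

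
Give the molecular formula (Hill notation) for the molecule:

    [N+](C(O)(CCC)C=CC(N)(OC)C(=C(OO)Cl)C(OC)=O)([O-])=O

C12H19ClN2O8

Heavy atoms from the SMILES: 12 C, 1 Cl, 2 N, 8 O.
Implicit hydrogens by atom environment:
  5 × C: no H
  5 × O: no H
  3 × C: 3 H each → 9
  2 × C: 2 H each → 4
  2 × C: 1 H each → 2
  2 × O: 1 H each → 2
  1 × Cl: no H
  1 × N: 2 H
  1 × N (charge +1): no H
  1 × O (charge -1): no H
  Total hydrogens = 19.
Molecular formula: C12H19ClN2O8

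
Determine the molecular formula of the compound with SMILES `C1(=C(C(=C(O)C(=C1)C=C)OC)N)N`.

C9H12N2O2

Heavy atoms from the SMILES: 9 C, 2 N, 2 O.
Implicit hydrogens by atom environment:
  5 × C (aromatic): no H
  2 × N: 2 H each → 4
  1 × C: 3 H
  1 × C: 2 H
  1 × C (aromatic): 1 H
  1 × C: 1 H
  1 × O: 1 H
  1 × O: no H
  Total hydrogens = 12.
Molecular formula: C9H12N2O2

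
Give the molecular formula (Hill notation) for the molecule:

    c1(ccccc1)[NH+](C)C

Heavy atoms from the SMILES: 8 C, 1 N.
Implicit hydrogens by atom environment:
  5 × C (aromatic): 1 H each → 5
  2 × C: 3 H each → 6
  1 × C (aromatic): no H
  1 × N (charge +1): 1 H
  Total hydrogens = 12.
Net charge +1.
Molecular formula: C8H12N+

C8H12N+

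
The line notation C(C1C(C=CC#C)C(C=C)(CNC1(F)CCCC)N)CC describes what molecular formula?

C18H29FN2

Heavy atoms from the SMILES: 18 C, 1 F, 2 N.
Implicit hydrogens by atom environment:
  7 × C: 2 H each → 14
  6 × C: 1 H each → 6
  3 × C: no H
  2 × C: 3 H each → 6
  1 × F: no H
  1 × N: 2 H
  1 × N: 1 H
  Total hydrogens = 29.
Molecular formula: C18H29FN2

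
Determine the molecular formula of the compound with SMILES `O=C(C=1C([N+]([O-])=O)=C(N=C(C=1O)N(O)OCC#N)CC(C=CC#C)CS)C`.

Heavy atoms from the SMILES: 16 C, 4 N, 6 O, 1 S.
Implicit hydrogens by atom environment:
  5 × C (aromatic): no H
  4 × C: 1 H each → 4
  3 × C: 2 H each → 6
  3 × C: no H
  3 × O: no H
  2 × N: no H
  2 × O: 1 H each → 2
  1 × C: 3 H
  1 × N (aromatic): no H
  1 × N (charge +1): no H
  1 × O (charge -1): no H
  1 × S: 1 H
  Total hydrogens = 16.
Molecular formula: C16H16N4O6S

C16H16N4O6S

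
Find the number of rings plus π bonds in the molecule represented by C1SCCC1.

1

Molecular formula from the SMILES: C4H8S.
DoU = (2C + 2 + N − H − X)/2 = (2·4 + 2 + 0 − 8 − 0)/2 = 2/2 = 1.
(Structurally: 1 ring(s) + 0 π bond(s) = 1.)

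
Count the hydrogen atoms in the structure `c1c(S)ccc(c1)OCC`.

Hydrogens are implicit in SMILES; fill each atom to its normal valence:
  4 × C (aromatic): 1 H each → 4
  2 × C (aromatic): no H
  1 × C: 3 H
  1 × C: 2 H
  1 × O: no H
  1 × S: 1 H
  Total hydrogens = 10.

10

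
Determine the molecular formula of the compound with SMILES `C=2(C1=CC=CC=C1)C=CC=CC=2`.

C12H10

Heavy atoms from the SMILES: 12 C.
Implicit hydrogens by atom environment:
  10 × C (aromatic): 1 H each → 10
  2 × C (aromatic): no H
  Total hydrogens = 10.
Molecular formula: C12H10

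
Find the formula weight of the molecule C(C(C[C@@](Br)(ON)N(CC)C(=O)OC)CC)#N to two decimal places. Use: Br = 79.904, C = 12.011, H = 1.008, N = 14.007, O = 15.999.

308.18

Molecular formula: C10H18BrN3O3.
M = 1×79.904 + 10×12.011 + 18×1.008 + 3×14.007 + 3×15.999 = 308.18 g/mol.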